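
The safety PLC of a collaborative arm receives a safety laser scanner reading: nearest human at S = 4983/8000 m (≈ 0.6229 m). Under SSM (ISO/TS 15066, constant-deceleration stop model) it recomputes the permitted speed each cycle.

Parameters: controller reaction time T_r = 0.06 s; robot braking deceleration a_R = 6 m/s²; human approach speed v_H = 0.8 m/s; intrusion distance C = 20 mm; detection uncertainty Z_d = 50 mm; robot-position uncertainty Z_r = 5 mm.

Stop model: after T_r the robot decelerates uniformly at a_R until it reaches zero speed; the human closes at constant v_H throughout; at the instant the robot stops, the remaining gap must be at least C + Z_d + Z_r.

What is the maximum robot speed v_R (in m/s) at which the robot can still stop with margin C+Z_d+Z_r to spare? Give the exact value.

at the boundary: (1/12)·v² + (29/150)·v + (-3999/8000) = 0
  disc = (29/150)² − 4·(1/12)·(-3999/8000) = 73441/360000 ; √disc = 271/600
  v_R = (−(29/150) + 271/600) / (2·(1/12)) = 31/20 m/s
check:
T_s = v_R/a_R = (31/20)/6 = 0.2583 s
robot in T_r: 1.5500·0.0600 = 0.0930 m
braking distance = 1.5500²/(2·6.0000) = 0.2002 m
human closes 0.8000·0.3183 = 0.2547 m
residual clearance needed = 0.0200+0.0500+0.0050 = 0.0750 m
sum ≈ 0.0930+0.2002+0.2547+0.0750 ≈ 0.6229 m = S ✓

v_R_max = 31/20 m/s = 1.5500 m/s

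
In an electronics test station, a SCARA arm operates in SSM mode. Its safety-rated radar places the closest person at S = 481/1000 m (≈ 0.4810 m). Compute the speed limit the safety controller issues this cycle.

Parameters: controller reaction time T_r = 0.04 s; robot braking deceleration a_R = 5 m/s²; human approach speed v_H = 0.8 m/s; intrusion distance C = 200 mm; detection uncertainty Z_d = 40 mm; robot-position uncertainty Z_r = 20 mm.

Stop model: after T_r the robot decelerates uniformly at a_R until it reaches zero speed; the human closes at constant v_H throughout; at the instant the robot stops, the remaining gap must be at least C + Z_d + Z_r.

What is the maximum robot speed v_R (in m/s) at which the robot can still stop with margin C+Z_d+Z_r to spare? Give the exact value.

v_R_max = 7/10 m/s = 0.7000 m/s

collect terms ⇒ (1/10)·v_R² + (1/5)·v_R + (-189/1000) = 0
  disc = (1/5)² − 4·(1/10)·(-189/1000) = 289/2500 ; √disc = 17/50
  v_R = (−(1/5) + 17/50) / (2·(1/10)) = 7/10 m/s
check:
stop time T_s = (7/10)/5 = 0.1400 s
robot in T_r: 0.7000·0.0400 = 0.0280 m
robot covers 0.7000·0.1400 − ½·5.0000·0.1400² = 0.0490 m while stopping
human over T_r+T_s: 0.8000·(0.0400+0.1400) = 0.1440 m
residual clearance needed = 0.2000+0.0400+0.0200 = 0.2600 m
sum ≈ 0.0280+0.0490+0.1440+0.2600 ≈ 0.4810 m = S ✓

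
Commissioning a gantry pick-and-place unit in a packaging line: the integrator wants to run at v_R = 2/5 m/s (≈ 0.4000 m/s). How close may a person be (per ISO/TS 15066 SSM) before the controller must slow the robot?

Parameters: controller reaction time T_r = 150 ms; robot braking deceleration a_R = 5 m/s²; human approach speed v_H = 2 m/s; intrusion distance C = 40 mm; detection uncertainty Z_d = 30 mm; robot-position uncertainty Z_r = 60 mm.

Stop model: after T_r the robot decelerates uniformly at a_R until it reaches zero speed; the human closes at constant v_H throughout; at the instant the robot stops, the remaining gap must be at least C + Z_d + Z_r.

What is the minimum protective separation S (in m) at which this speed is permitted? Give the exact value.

stop time T_s = (2/5)/5 = 0.0800 s
reaction-phase robot travel = 0.4000·0.1500 = 0.0600 m
robot under decel: 0.4000²/(2·5.0000) = 0.0160 m
human closes 2.0000·0.2300 = 0.4600 m
residual clearance needed = 0.0400+0.0300+0.0600 = 0.1300 m
S_min ≈ 0.0600+0.0160+0.4600+0.1300  ⇒  S_min = 333/500 m

S_min = 333/500 m = 0.6660 m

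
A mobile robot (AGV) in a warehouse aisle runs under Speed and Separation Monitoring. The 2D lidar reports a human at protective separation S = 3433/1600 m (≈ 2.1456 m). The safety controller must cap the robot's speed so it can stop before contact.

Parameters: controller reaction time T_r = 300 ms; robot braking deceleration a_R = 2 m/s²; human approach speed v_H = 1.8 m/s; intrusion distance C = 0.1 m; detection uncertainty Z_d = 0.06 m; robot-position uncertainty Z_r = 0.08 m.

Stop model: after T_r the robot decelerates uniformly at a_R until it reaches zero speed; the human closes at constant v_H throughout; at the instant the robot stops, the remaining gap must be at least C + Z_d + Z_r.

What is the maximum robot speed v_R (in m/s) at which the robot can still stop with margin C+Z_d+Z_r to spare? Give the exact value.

v_R_max = 19/20 m/s = 0.9500 m/s

at the boundary: (1/4)·v² + (6/5)·v + (-437/320) = 0
  disc = (6/5)² − 4·(1/4)·(-437/320) = 4489/1600 ; √disc = 67/40
  v_R = (−(6/5) + 67/40) / (2·(1/4)) = 19/20 m/s
check:
braking lasts T_s = (19/20)/2 = 0.4750 s
robot covers v_R·T_r = 0.9500·0.3000 = 0.2850 m before braking
robot under decel: 0.9500²/(2·2.0000) = 0.2256 m
person approaches 1.8000·(0.3000+0.4750) = 1.3950 m
margins: 0.1000+0.0600+0.0800 = 0.2400 m
sum ≈ 0.2850+0.2256+1.3950+0.2400 ≈ 2.1456 m = S ✓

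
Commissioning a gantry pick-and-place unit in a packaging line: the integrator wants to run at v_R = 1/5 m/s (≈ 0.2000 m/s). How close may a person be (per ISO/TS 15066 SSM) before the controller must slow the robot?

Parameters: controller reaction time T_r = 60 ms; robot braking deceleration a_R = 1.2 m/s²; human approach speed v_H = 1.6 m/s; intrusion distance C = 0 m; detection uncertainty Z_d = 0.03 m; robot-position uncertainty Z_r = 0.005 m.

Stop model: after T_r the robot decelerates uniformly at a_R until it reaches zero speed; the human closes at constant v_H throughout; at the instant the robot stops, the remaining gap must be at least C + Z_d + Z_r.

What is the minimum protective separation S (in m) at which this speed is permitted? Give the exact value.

S_min = 1279/3000 m = 0.4263 m

braking lasts T_s = (1/5)/(6/5) = 0.1667 s
reaction-phase robot travel = 0.2000·0.0600 = 0.0120 m
robot covers 0.2000·0.1667 − ½·1.2000·0.1667² = 0.0167 m while stopping
human over T_r+T_s: 1.6000·(0.0600+0.1667) = 0.3627 m
residual clearance needed = 0.0000+0.0300+0.0050 = 0.0350 m
S_min ≈ 0.0120+0.0167+0.3627+0.0350  ⇒  S_min = 1279/3000 m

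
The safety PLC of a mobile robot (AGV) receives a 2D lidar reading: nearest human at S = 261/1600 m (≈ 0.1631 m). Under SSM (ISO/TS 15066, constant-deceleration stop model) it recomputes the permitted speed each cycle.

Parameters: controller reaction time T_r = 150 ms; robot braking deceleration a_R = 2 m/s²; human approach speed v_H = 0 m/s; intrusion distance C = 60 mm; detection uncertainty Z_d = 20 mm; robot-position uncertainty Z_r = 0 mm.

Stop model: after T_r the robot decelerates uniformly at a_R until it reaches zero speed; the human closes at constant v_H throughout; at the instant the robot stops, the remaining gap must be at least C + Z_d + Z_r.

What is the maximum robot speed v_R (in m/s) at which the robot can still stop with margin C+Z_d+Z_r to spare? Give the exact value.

v_R_max = 7/20 m/s = 0.3500 m/s

at the boundary: (1/4)·v² + (3/20)·v + (-133/1600) = 0
  disc = (3/20)² − 4·(1/4)·(-133/1600) = 169/1600 ; √disc = 13/40
  v_R = (−(3/20) + 13/40) / (2·(1/4)) = 7/20 m/s
check:
T_s = v_R/a_R = (7/20)/2 = 0.1750 s
robot covers v_R·T_r = 0.3500·0.1500 = 0.0525 m before braking
robot under decel: 0.3500²/(2·2.0000) = 0.0306 m
human closes 0.0000·0.3250 = 0.0000 m
residual clearance needed = 0.0600+0.0200+0.0000 = 0.0800 m
sum ≈ 0.0525+0.0306+0.0000+0.0800 ≈ 0.1631 m = S ✓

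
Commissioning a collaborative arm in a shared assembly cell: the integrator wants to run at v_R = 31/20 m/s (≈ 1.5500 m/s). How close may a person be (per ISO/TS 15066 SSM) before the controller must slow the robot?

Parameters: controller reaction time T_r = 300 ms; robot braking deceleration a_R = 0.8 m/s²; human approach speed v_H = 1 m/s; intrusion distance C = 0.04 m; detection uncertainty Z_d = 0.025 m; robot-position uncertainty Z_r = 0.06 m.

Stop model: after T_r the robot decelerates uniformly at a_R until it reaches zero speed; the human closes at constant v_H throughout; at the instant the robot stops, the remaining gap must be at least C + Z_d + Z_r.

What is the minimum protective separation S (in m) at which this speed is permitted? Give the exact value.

S_min = 13853/3200 m = 4.3291 m

braking lasts T_s = (31/20)/(4/5) = 1.9375 s
reaction-phase robot travel = 1.5500·0.3000 = 0.4650 m
braking distance = 1.5500²/(2·0.8000) = 1.5016 m
person approaches 1.0000·(0.3000+1.9375) = 2.2375 m
C+Z_d+Z_r = 0.0400+0.0250+0.0600 = 0.1250 m
S_min ≈ 0.4650+1.5016+2.2375+0.1250  ⇒  S_min = 13853/3200 m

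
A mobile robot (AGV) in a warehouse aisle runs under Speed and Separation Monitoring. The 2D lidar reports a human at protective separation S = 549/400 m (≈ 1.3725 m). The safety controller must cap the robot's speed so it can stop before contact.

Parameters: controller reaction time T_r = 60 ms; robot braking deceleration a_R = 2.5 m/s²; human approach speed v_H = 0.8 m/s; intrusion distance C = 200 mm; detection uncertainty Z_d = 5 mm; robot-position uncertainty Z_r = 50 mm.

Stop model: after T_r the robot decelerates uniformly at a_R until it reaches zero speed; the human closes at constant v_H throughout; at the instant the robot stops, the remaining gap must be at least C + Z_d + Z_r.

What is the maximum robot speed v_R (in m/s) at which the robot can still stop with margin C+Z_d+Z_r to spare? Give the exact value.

at the boundary: (1/5)·v² + (19/50)·v + (-2139/2000) = 0
  disc = (19/50)² − 4·(1/5)·(-2139/2000) = 1 ; √disc = 1
  v_R = (−(19/50) + 1) / (2·(1/5)) = 31/20 m/s
check:
T_s = v_R/a_R = (31/20)/(5/2) = 0.6200 s
reaction-phase robot travel = 1.5500·0.0600 = 0.0930 m
robot under decel: 1.5500²/(2·2.5000) = 0.4805 m
human closes 0.8000·0.6800 = 0.5440 m
margins: 0.2000+0.0050+0.0500 = 0.2550 m
sum ≈ 0.0930+0.4805+0.5440+0.2550 ≈ 1.3725 m = S ✓

v_R_max = 31/20 m/s = 1.5500 m/s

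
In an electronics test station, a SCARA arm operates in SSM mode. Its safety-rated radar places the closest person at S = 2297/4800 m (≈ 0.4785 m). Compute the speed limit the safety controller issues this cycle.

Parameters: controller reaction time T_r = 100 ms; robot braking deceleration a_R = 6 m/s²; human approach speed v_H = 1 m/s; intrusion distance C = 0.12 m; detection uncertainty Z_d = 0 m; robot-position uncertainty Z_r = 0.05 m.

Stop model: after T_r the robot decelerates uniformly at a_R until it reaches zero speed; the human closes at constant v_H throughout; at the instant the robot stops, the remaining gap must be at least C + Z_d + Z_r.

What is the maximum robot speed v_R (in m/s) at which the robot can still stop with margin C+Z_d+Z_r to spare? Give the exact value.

v_R_max = 13/20 m/s = 0.6500 m/s

at the boundary: (1/12)·v² + (4/15)·v + (-1001/4800) = 0
  disc = (4/15)² − 4·(1/12)·(-1001/4800) = 9/64 ; √disc = 3/8
  v_R = (−(4/15) + 3/8) / (2·(1/12)) = 13/20 m/s
check:
braking lasts T_s = (13/20)/6 = 0.1083 s
reaction-phase robot travel = 0.6500·0.1000 = 0.0650 m
braking distance = 0.6500²/(2·6.0000) = 0.0352 m
human closes 1.0000·0.2083 = 0.2083 m
C+Z_d+Z_r = 0.1200+0.0000+0.0500 = 0.1700 m
sum ≈ 0.0650+0.0352+0.2083+0.1700 ≈ 0.4785 m = S ✓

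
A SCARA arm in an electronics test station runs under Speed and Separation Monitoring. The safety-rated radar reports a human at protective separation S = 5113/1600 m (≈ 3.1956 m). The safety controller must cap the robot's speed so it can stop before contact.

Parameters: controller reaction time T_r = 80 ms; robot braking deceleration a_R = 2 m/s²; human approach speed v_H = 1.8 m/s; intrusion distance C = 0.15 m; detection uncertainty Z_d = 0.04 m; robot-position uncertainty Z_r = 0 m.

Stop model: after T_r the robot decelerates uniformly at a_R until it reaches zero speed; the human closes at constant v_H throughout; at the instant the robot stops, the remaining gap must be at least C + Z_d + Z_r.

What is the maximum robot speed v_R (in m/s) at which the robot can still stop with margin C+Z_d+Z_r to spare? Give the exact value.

v_R_max = 39/20 m/s = 1.9500 m/s

quadratic (1/4)·v² + (49/50)·v + (-22893/8000) = 0
  disc = (49/50)² − 4·(1/4)·(-22893/8000) = 152881/40000 ; √disc = 391/200
  v_R = (−(49/50) + 391/200) / (2·(1/4)) = 39/20 m/s
check:
stop time T_s = (39/20)/2 = 0.9750 s
reaction-phase robot travel = 1.9500·0.0800 = 0.1560 m
robot covers 1.9500·0.9750 − ½·2.0000·0.9750² = 0.9506 m while stopping
human over T_r+T_s: 1.8000·(0.0800+0.9750) = 1.8990 m
residual clearance needed = 0.1500+0.0400+0.0000 = 0.1900 m
sum ≈ 0.1560+0.9506+1.8990+0.1900 ≈ 3.1956 m = S ✓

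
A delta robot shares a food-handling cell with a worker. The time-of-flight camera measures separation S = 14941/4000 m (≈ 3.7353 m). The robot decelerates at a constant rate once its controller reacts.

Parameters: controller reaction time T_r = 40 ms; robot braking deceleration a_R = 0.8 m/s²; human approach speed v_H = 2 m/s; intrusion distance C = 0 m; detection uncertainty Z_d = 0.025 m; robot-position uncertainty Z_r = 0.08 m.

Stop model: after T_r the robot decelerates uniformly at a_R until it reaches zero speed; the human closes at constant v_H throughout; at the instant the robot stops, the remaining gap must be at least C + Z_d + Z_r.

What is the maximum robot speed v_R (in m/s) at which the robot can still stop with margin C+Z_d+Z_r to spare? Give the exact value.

collect terms ⇒ (5/8)·v_R² + (127/50)·v_R + (-14201/4000) = 0
  disc = (127/50)² − 4·(5/8)·(-14201/4000) = 613089/40000 ; √disc = 783/200
  v_R = (−(127/50) + 783/200) / (2·(5/8)) = 11/10 m/s
check:
T_s = v_R/a_R = (11/10)/(4/5) = 1.3750 s
robot in T_r: 1.1000·0.0400 = 0.0440 m
robot covers 1.1000·1.3750 − ½·0.8000·1.3750² = 0.7562 m while stopping
human over T_r+T_s: 2.0000·(0.0400+1.3750) = 2.8300 m
margins: 0.0000+0.0250+0.0800 = 0.1050 m
sum ≈ 0.0440+0.7562+2.8300+0.1050 ≈ 3.7353 m = S ✓

v_R_max = 11/10 m/s = 1.1000 m/s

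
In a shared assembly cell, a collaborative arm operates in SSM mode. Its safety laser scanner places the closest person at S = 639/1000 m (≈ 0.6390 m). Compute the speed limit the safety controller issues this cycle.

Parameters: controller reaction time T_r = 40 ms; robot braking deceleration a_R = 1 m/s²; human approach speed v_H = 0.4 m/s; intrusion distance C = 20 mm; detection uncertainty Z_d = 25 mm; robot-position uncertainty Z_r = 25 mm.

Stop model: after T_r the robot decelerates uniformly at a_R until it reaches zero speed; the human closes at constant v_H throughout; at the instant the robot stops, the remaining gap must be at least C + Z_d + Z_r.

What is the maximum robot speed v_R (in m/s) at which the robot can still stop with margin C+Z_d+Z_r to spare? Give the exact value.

at the boundary: (1/2)·v² + (11/25)·v + (-553/1000) = 0
  disc = (11/25)² − 4·(1/2)·(-553/1000) = 3249/2500 ; √disc = 57/50
  v_R = (−(11/25) + 57/50) / (2·(1/2)) = 7/10 m/s
check:
T_s = v_R/a_R = (7/10)/1 = 0.7000 s
robot covers v_R·T_r = 0.7000·0.0400 = 0.0280 m before braking
braking distance = 0.7000²/(2·1.0000) = 0.2450 m
human closes 0.4000·0.7400 = 0.2960 m
residual clearance needed = 0.0200+0.0250+0.0250 = 0.0700 m
sum ≈ 0.0280+0.2450+0.2960+0.0700 ≈ 0.6390 m = S ✓

v_R_max = 7/10 m/s = 0.7000 m/s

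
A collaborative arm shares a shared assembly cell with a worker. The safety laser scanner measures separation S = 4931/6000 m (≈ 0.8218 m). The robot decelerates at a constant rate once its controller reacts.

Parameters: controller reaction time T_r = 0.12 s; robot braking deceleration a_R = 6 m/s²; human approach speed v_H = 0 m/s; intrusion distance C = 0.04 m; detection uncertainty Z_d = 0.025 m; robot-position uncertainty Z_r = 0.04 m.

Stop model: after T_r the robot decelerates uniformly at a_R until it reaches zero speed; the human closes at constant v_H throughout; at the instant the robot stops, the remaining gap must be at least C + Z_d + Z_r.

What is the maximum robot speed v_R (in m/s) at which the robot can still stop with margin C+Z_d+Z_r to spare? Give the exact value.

at the boundary: (1/12)·v² + (3/25)·v + (-4301/6000) = 0
  disc = (3/25)² − 4·(1/12)·(-4301/6000) = 22801/90000 ; √disc = 151/300
  v_R = (−(3/25) + 151/300) / (2·(1/12)) = 23/10 m/s
check:
T_s = v_R/a_R = (23/10)/6 = 0.3833 s
reaction-phase robot travel = 2.3000·0.1200 = 0.2760 m
robot covers 2.3000·0.3833 − ½·6.0000·0.3833² = 0.4408 m while stopping
human over T_r+T_s: 0.0000·(0.1200+0.3833) = 0.0000 m
margins: 0.0400+0.0250+0.0400 = 0.1050 m
sum ≈ 0.2760+0.4408+0.0000+0.1050 ≈ 0.8218 m = S ✓

v_R_max = 23/10 m/s = 2.3000 m/s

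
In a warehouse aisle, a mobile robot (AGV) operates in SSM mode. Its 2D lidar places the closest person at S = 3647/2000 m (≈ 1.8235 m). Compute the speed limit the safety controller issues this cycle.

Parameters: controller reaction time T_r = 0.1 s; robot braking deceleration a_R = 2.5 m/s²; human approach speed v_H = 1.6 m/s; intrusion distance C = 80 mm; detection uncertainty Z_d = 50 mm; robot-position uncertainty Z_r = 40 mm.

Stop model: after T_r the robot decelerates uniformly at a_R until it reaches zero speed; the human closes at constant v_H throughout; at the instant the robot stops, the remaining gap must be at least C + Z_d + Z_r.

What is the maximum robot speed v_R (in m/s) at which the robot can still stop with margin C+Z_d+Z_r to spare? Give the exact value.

quadratic (1/5)·v² + (37/50)·v + (-2987/2000) = 0
  disc = (37/50)² − 4·(1/5)·(-2987/2000) = 1089/625 ; √disc = 33/25
  v_R = (−(37/50) + 33/25) / (2·(1/5)) = 29/20 m/s
check:
stop time T_s = (29/20)/(5/2) = 0.5800 s
robot covers v_R·T_r = 1.4500·0.1000 = 0.1450 m before braking
braking distance = 1.4500²/(2·2.5000) = 0.4205 m
person approaches 1.6000·(0.1000+0.5800) = 1.0880 m
margins: 0.0800+0.0500+0.0400 = 0.1700 m
sum ≈ 0.1450+0.4205+1.0880+0.1700 ≈ 1.8235 m = S ✓

v_R_max = 29/20 m/s = 1.4500 m/s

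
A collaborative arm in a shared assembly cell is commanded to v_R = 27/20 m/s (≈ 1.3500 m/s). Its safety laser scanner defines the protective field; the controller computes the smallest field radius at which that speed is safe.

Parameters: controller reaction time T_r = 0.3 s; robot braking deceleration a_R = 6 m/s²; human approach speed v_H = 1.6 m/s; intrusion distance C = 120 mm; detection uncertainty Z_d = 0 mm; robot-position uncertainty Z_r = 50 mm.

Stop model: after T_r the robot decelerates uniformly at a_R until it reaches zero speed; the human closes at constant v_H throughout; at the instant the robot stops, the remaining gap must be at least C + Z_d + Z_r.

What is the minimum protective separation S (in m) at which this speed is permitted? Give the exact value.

S_min = 2507/1600 m = 1.5669 m

T_s = v_R/a_R = (27/20)/6 = 0.2250 s
reaction-phase robot travel = 1.3500·0.3000 = 0.4050 m
robot covers 1.3500·0.2250 − ½·6.0000·0.2250² = 0.1519 m while stopping
human closes 1.6000·0.5250 = 0.8400 m
margins: 0.1200+0.0000+0.0500 = 0.1700 m
S_min ≈ 0.4050+0.1519+0.8400+0.1700  ⇒  S_min = 2507/1600 m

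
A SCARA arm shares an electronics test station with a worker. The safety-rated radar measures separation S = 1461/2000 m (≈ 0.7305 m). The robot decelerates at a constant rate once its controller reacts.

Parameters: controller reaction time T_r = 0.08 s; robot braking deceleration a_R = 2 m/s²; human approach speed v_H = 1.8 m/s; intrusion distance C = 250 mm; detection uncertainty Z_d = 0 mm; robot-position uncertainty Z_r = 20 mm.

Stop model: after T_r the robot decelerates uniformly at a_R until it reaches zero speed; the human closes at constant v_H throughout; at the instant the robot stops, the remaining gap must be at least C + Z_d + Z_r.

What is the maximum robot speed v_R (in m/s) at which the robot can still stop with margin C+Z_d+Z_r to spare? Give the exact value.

quadratic (1/4)·v² + (49/50)·v + (-633/2000) = 0
  disc = (49/50)² − 4·(1/4)·(-633/2000) = 12769/10000 ; √disc = 113/100
  v_R = (−(49/50) + 113/100) / (2·(1/4)) = 3/10 m/s
check:
stop time T_s = (3/10)/2 = 0.1500 s
robot in T_r: 0.3000·0.0800 = 0.0240 m
robot covers 0.3000·0.1500 − ½·2.0000·0.1500² = 0.0225 m while stopping
person approaches 1.8000·(0.0800+0.1500) = 0.4140 m
residual clearance needed = 0.2500+0.0000+0.0200 = 0.2700 m
sum ≈ 0.0240+0.0225+0.4140+0.2700 ≈ 0.7305 m = S ✓

v_R_max = 3/10 m/s = 0.3000 m/s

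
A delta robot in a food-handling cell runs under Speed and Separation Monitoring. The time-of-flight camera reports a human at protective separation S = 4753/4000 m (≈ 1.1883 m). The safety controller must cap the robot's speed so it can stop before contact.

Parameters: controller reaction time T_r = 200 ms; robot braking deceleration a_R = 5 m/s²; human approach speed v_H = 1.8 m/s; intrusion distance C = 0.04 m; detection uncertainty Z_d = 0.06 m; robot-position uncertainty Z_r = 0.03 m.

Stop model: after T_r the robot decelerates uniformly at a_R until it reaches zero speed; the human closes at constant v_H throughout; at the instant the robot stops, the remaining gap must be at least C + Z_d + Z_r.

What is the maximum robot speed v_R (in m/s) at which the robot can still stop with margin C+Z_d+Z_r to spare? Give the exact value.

at the boundary: (1/10)·v² + (14/25)·v + (-2793/4000) = 0
  disc = (14/25)² − 4·(1/10)·(-2793/4000) = 5929/10000 ; √disc = 77/100
  v_R = (−(14/25) + 77/100) / (2·(1/10)) = 21/20 m/s
check:
stop time T_s = (21/20)/5 = 0.2100 s
robot in T_r: 1.0500·0.2000 = 0.2100 m
robot covers 1.0500·0.2100 − ½·5.0000·0.2100² = 0.1103 m while stopping
human closes 1.8000·0.4100 = 0.7380 m
C+Z_d+Z_r = 0.0400+0.0600+0.0300 = 0.1300 m
sum ≈ 0.2100+0.1103+0.7380+0.1300 ≈ 1.1883 m = S ✓

v_R_max = 21/20 m/s = 1.0500 m/s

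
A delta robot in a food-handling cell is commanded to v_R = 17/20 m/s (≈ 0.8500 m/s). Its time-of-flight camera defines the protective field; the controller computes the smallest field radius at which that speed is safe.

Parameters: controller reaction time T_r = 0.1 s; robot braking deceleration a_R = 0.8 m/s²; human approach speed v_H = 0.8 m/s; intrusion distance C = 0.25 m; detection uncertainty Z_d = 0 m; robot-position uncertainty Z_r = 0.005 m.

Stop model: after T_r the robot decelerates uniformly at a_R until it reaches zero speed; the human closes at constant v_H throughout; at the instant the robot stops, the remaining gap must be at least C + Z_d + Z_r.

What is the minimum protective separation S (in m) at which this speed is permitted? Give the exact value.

S_min = 5509/3200 m = 1.7216 m

T_s = v_R/a_R = (17/20)/(4/5) = 1.0625 s
robot in T_r: 0.8500·0.1000 = 0.0850 m
braking distance = 0.8500²/(2·0.8000) = 0.4516 m
human over T_r+T_s: 0.8000·(0.1000+1.0625) = 0.9300 m
margins: 0.2500+0.0000+0.0050 = 0.2550 m
S_min ≈ 0.0850+0.4516+0.9300+0.2550  ⇒  S_min = 5509/3200 m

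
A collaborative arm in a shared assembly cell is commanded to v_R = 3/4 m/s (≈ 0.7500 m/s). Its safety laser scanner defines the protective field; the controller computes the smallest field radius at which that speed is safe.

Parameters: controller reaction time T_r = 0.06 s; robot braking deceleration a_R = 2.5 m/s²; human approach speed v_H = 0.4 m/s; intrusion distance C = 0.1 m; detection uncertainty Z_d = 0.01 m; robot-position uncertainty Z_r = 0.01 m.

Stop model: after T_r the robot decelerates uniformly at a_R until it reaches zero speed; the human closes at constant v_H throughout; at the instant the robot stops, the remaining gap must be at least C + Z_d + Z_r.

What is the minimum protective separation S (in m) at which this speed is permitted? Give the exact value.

stop time T_s = (3/4)/(5/2) = 0.3000 s
reaction-phase robot travel = 0.7500·0.0600 = 0.0450 m
robot covers 0.7500·0.3000 − ½·2.5000·0.3000² = 0.1125 m while stopping
person approaches 0.4000·(0.0600+0.3000) = 0.1440 m
residual clearance needed = 0.1000+0.0100+0.0100 = 0.1200 m
S_min ≈ 0.0450+0.1125+0.1440+0.1200  ⇒  S_min = 843/2000 m

S_min = 843/2000 m = 0.4215 m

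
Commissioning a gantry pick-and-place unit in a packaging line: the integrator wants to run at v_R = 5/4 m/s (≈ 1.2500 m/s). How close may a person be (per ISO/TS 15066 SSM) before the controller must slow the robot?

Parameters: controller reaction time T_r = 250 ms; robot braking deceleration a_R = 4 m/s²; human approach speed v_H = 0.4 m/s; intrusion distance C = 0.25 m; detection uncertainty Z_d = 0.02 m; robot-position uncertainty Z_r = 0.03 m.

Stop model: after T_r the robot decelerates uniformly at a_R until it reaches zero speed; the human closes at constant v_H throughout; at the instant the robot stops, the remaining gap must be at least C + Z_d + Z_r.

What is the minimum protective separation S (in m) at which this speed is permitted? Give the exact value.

S_min = 661/640 m = 1.0328 m

stop time T_s = (5/4)/4 = 0.3125 s
robot in T_r: 1.2500·0.2500 = 0.3125 m
robot covers 1.2500·0.3125 − ½·4.0000·0.3125² = 0.1953 m while stopping
human closes 0.4000·0.5625 = 0.2250 m
C+Z_d+Z_r = 0.2500+0.0200+0.0300 = 0.3000 m
S_min ≈ 0.3125+0.1953+0.2250+0.3000  ⇒  S_min = 661/640 m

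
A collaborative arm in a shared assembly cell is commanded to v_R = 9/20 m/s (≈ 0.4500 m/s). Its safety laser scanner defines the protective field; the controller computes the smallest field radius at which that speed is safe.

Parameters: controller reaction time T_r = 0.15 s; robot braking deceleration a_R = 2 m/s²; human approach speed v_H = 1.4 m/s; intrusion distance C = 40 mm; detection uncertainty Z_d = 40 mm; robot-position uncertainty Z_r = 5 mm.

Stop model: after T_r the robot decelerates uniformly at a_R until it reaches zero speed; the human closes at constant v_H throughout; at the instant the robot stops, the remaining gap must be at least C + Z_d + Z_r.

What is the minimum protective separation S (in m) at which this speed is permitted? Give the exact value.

stop time T_s = (9/20)/2 = 0.2250 s
reaction-phase robot travel = 0.4500·0.1500 = 0.0675 m
braking distance = 0.4500²/(2·2.0000) = 0.0506 m
human closes 1.4000·0.3750 = 0.5250 m
C+Z_d+Z_r = 0.0400+0.0400+0.0050 = 0.0850 m
S_min ≈ 0.0675+0.0506+0.5250+0.0850  ⇒  S_min = 233/320 m

S_min = 233/320 m = 0.7281 m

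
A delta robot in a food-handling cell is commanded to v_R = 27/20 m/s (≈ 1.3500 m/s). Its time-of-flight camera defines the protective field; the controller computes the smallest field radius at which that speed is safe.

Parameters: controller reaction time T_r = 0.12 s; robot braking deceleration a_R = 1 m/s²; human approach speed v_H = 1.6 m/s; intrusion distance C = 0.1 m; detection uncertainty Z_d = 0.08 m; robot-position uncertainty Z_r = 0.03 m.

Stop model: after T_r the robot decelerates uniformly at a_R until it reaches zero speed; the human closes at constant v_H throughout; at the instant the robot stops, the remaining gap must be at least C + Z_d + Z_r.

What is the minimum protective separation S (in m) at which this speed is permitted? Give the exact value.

braking lasts T_s = (27/20)/1 = 1.3500 s
robot covers v_R·T_r = 1.3500·0.1200 = 0.1620 m before braking
robot under decel: 1.3500²/(2·1.0000) = 0.9113 m
person approaches 1.6000·(0.1200+1.3500) = 2.3520 m
margins: 0.1000+0.0800+0.0300 = 0.2100 m
S_min ≈ 0.1620+0.9113+2.3520+0.2100  ⇒  S_min = 14541/4000 m

S_min = 14541/4000 m = 3.6353 m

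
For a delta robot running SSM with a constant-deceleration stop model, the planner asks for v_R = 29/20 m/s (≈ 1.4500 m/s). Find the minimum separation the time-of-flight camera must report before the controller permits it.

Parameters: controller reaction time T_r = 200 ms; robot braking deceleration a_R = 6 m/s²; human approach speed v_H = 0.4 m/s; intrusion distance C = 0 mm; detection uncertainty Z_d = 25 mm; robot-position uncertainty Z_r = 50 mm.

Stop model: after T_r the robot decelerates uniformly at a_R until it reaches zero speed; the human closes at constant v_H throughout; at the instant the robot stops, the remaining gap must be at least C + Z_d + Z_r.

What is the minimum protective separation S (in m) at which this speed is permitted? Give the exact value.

braking lasts T_s = (29/20)/6 = 0.2417 s
reaction-phase robot travel = 1.4500·0.2000 = 0.2900 m
braking distance = 1.4500²/(2·6.0000) = 0.1752 m
human closes 0.4000·0.4417 = 0.1767 m
margins: 0.0000+0.0250+0.0500 = 0.0750 m
S_min ≈ 0.2900+0.1752+0.1767+0.0750  ⇒  S_min = 1147/1600 m

S_min = 1147/1600 m = 0.7169 m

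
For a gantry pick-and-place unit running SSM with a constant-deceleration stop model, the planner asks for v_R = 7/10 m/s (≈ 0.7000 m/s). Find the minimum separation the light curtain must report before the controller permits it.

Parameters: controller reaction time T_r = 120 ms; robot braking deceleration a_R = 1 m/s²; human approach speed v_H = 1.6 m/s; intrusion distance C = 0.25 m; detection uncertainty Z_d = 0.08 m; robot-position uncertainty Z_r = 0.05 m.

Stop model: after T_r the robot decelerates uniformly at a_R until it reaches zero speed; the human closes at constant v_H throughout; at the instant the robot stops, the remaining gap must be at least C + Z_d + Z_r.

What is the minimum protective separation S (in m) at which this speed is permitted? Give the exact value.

S_min = 2021/1000 m = 2.0210 m

T_s = v_R/a_R = (7/10)/1 = 0.7000 s
robot in T_r: 0.7000·0.1200 = 0.0840 m
braking distance = 0.7000²/(2·1.0000) = 0.2450 m
human closes 1.6000·0.8200 = 1.3120 m
margins: 0.2500+0.0800+0.0500 = 0.3800 m
S_min ≈ 0.0840+0.2450+1.3120+0.3800  ⇒  S_min = 2021/1000 m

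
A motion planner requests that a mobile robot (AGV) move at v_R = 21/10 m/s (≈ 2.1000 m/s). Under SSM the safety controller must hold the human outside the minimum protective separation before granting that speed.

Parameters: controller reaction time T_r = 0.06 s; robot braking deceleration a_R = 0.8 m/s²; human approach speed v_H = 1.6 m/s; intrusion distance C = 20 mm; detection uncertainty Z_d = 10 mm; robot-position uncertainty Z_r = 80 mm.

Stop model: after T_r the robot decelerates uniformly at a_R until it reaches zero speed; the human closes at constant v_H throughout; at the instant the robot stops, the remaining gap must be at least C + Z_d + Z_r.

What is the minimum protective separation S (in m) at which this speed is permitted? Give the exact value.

S_min = 29153/4000 m = 7.2882 m

braking lasts T_s = (21/10)/(4/5) = 2.6250 s
robot covers v_R·T_r = 2.1000·0.0600 = 0.1260 m before braking
robot under decel: 2.1000²/(2·0.8000) = 2.7563 m
human closes 1.6000·2.6850 = 4.2960 m
C+Z_d+Z_r = 0.0200+0.0100+0.0800 = 0.1100 m
S_min ≈ 0.1260+2.7563+4.2960+0.1100  ⇒  S_min = 29153/4000 m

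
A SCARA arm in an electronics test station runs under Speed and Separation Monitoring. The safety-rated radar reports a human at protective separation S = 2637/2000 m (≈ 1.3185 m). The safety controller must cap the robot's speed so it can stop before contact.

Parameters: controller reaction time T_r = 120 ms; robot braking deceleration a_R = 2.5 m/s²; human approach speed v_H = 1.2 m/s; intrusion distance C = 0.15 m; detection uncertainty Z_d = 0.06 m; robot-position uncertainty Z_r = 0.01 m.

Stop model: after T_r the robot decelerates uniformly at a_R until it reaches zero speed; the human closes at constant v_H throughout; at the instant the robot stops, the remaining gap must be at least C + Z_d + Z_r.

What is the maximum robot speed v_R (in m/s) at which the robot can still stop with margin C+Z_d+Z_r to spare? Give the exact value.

v_R_max = 23/20 m/s = 1.1500 m/s

at the boundary: (1/5)·v² + (3/5)·v + (-1909/2000) = 0
  disc = (3/5)² − 4·(1/5)·(-1909/2000) = 2809/2500 ; √disc = 53/50
  v_R = (−(3/5) + 53/50) / (2·(1/5)) = 23/20 m/s
check:
T_s = v_R/a_R = (23/20)/(5/2) = 0.4600 s
robot in T_r: 1.1500·0.1200 = 0.1380 m
braking distance = 1.1500²/(2·2.5000) = 0.2645 m
human closes 1.2000·0.5800 = 0.6960 m
residual clearance needed = 0.1500+0.0600+0.0100 = 0.2200 m
sum ≈ 0.1380+0.2645+0.6960+0.2200 ≈ 1.3185 m = S ✓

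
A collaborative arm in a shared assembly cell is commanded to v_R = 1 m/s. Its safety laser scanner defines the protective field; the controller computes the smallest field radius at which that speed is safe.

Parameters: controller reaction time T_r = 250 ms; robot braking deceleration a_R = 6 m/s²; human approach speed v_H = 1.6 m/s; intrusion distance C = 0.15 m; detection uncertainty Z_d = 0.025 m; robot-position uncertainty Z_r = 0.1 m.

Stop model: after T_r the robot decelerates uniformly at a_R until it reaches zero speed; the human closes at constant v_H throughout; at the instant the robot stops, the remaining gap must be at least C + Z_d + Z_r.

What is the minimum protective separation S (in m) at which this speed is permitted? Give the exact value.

S_min = 51/40 m = 1.2750 m

braking lasts T_s = 1/6 = 0.1667 s
robot in T_r: 1.0000·0.2500 = 0.2500 m
robot under decel: 1.0000²/(2·6.0000) = 0.0833 m
human over T_r+T_s: 1.6000·(0.2500+0.1667) = 0.6667 m
residual clearance needed = 0.1500+0.0250+0.1000 = 0.2750 m
S_min ≈ 0.2500+0.0833+0.6667+0.2750  ⇒  S_min = 51/40 m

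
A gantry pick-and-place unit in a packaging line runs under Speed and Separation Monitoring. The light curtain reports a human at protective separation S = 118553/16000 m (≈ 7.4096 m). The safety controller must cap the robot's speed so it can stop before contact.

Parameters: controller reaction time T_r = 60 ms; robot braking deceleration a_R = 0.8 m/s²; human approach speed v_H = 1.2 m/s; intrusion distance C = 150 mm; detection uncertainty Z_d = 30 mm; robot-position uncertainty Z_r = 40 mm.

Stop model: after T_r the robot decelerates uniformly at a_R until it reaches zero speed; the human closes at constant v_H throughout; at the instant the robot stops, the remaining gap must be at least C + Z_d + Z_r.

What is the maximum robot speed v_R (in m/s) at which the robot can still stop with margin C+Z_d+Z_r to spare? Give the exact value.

v_R_max = 47/20 m/s = 2.3500 m/s

collect terms ⇒ (5/8)·v_R² + (39/25)·v_R + (-113881/16000) = 0
  disc = (39/25)² − 4·(5/8)·(-113881/16000) = 3236401/160000 ; √disc = 1799/400
  v_R = (−(39/25) + 1799/400) / (2·(5/8)) = 47/20 m/s
check:
stop time T_s = (47/20)/(4/5) = 2.9375 s
robot in T_r: 2.3500·0.0600 = 0.1410 m
robot under decel: 2.3500²/(2·0.8000) = 3.4516 m
person approaches 1.2000·(0.0600+2.9375) = 3.5970 m
residual clearance needed = 0.1500+0.0300+0.0400 = 0.2200 m
sum ≈ 0.1410+3.4516+3.5970+0.2200 ≈ 7.4096 m = S ✓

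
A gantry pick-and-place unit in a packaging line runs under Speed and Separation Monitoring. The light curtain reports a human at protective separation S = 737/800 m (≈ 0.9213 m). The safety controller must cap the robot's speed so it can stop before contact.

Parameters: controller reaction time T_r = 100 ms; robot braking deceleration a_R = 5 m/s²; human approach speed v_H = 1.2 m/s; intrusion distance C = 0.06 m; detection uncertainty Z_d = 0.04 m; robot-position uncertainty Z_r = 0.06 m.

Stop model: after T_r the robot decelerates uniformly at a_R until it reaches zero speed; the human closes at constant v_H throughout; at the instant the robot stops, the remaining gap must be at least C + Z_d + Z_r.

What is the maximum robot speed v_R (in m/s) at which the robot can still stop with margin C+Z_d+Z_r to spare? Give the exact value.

quadratic (1/10)·v² + (17/50)·v + (-513/800) = 0
  disc = (17/50)² − 4·(1/10)·(-513/800) = 3721/10000 ; √disc = 61/100
  v_R = (−(17/50) + 61/100) / (2·(1/10)) = 27/20 m/s
check:
stop time T_s = (27/20)/5 = 0.2700 s
robot in T_r: 1.3500·0.1000 = 0.1350 m
robot under decel: 1.3500²/(2·5.0000) = 0.1822 m
person approaches 1.2000·(0.1000+0.2700) = 0.4440 m
residual clearance needed = 0.0600+0.0400+0.0600 = 0.1600 m
sum ≈ 0.1350+0.1822+0.4440+0.1600 ≈ 0.9213 m = S ✓

v_R_max = 27/20 m/s = 1.3500 m/s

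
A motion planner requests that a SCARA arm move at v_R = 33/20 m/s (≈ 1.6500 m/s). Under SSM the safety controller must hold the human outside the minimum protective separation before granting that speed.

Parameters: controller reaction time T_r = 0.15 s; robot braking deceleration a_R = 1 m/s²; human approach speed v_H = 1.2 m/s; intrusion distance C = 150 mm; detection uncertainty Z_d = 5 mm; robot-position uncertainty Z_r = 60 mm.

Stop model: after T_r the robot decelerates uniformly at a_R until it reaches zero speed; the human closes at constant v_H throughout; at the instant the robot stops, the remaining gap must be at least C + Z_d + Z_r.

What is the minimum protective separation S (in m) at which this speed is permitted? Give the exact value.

S_min = 3187/800 m = 3.9838 m

T_s = v_R/a_R = (33/20)/1 = 1.6500 s
robot in T_r: 1.6500·0.1500 = 0.2475 m
braking distance = 1.6500²/(2·1.0000) = 1.3613 m
person approaches 1.2000·(0.1500+1.6500) = 2.1600 m
residual clearance needed = 0.1500+0.0050+0.0600 = 0.2150 m
S_min ≈ 0.2475+1.3613+2.1600+0.2150  ⇒  S_min = 3187/800 m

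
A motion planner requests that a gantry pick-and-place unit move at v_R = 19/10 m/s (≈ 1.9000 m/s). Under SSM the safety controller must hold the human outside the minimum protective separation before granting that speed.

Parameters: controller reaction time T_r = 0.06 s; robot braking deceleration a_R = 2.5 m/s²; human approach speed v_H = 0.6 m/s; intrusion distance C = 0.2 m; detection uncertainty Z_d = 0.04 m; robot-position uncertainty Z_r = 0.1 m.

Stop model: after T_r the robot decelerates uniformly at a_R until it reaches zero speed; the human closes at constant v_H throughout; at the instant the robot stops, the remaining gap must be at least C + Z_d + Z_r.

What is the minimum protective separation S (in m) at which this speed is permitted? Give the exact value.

S_min = 417/250 m = 1.6680 m

T_s = v_R/a_R = (19/10)/(5/2) = 0.7600 s
robot in T_r: 1.9000·0.0600 = 0.1140 m
braking distance = 1.9000²/(2·2.5000) = 0.7220 m
human over T_r+T_s: 0.6000·(0.0600+0.7600) = 0.4920 m
residual clearance needed = 0.2000+0.0400+0.1000 = 0.3400 m
S_min ≈ 0.1140+0.7220+0.4920+0.3400  ⇒  S_min = 417/250 m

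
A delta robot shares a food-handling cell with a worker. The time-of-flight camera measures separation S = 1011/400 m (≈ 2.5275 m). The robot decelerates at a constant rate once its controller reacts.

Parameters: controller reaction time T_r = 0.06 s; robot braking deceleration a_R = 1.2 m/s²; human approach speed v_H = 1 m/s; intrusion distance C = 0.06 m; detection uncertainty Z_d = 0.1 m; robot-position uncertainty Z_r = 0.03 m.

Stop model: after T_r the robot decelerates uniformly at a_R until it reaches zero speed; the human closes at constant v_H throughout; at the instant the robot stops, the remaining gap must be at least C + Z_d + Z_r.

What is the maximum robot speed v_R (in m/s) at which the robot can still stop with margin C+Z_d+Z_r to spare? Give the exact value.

v_R_max = 3/2 m/s = 1.5000 m/s

collect terms ⇒ (5/12)·v_R² + (67/75)·v_R + (-911/400) = 0
  disc = (67/75)² − 4·(5/12)·(-911/400) = 413449/90000 ; √disc = 643/300
  v_R = (−(67/75) + 643/300) / (2·(5/12)) = 3/2 m/s
check:
braking lasts T_s = (3/2)/(6/5) = 1.2500 s
robot in T_r: 1.5000·0.0600 = 0.0900 m
robot covers 1.5000·1.2500 − ½·1.2000·1.2500² = 0.9375 m while stopping
human over T_r+T_s: 1.0000·(0.0600+1.2500) = 1.3100 m
margins: 0.0600+0.1000+0.0300 = 0.1900 m
sum ≈ 0.0900+0.9375+1.3100+0.1900 ≈ 2.5275 m = S ✓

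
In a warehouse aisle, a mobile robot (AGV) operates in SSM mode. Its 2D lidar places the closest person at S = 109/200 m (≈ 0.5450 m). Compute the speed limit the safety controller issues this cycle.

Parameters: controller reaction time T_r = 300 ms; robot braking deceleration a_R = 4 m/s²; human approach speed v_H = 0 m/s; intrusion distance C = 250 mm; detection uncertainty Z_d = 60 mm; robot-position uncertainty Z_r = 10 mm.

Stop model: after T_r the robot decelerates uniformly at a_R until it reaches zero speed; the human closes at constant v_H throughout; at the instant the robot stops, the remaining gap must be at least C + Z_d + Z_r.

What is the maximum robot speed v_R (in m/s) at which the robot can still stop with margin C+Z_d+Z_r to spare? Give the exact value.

v_R_max = 3/5 m/s = 0.6000 m/s

collect terms ⇒ (1/8)·v_R² + (3/10)·v_R + (-9/40) = 0
  disc = (3/10)² − 4·(1/8)·(-9/40) = 81/400 ; √disc = 9/20
  v_R = (−(3/10) + 9/20) / (2·(1/8)) = 3/5 m/s
check:
stop time T_s = (3/5)/4 = 0.1500 s
reaction-phase robot travel = 0.6000·0.3000 = 0.1800 m
braking distance = 0.6000²/(2·4.0000) = 0.0450 m
human over T_r+T_s: 0.0000·(0.3000+0.1500) = 0.0000 m
margins: 0.2500+0.0600+0.0100 = 0.3200 m
sum ≈ 0.1800+0.0450+0.0000+0.3200 ≈ 0.5450 m = S ✓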